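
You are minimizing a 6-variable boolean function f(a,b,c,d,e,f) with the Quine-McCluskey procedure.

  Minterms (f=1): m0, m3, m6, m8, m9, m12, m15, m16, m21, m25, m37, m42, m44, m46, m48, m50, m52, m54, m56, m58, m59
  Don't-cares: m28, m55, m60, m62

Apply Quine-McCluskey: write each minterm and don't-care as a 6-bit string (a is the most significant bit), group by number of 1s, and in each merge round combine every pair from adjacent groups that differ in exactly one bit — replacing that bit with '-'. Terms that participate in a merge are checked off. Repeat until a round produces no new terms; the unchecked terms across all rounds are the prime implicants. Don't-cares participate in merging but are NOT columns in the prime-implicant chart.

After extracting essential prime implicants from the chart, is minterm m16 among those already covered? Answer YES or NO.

size-2^0 implicants → 000000(✓)  000011  000110  001000(✓)  001001(✓)  001100(✓)  001111  010000(✓)  010101  011001(✓)  011100(✓)  100101  101010(✓)  101100(✓)  101110(✓)  110000(✓)  110010(✓)  110100(✓)  110110(✓)  110111(✓)  111000(✓)  111010(✓)  111011(✓)  111100(✓)  111110(✓)
size-2^1 implicants → -01100(✓)  -10000  -11100(✓)  0-0000  0-1001  0-1100(✓)  00-000  001-00  00100-  1-1010(✓)  1-1100(✓)  1-1110(✓)  101-10(✓)  1011-0(✓)  11-000(✓)  11-010(✓)  11-100(✓)  11-110(✓)  110-00(✓)  110-10(✓)  1100-0(✓)  1101-0(✓)  11011-  111-00(✓)  111-10(✓)  1110-0(✓)  11101-  1111-0(✓)
size-2^2 implicants → --1100  1-1-10  1-11-0  11--00(✓)  11--10(✓)  11-0-0(✓)  11-1-0(✓)  110--0(✓)  111--0(✓)
size-2^3 implicants → 11---0
Unchecked terms (primes): --1100, -10000, 0-0000, 0-1001, 00-000, 000011, 000110, 001-00, 00100-, 001111, 010101, 1-1-10, 1-11-0, 100101, 11---0, 11011-, 11101-
Minterm coverage:
  m0 ⊆ 0-0000,00-000
  m3 ⊆ 000011 [E]
  m6 ⊆ 000110 [E]
  m8 ⊆ 00-000,001-00,00100-
  m9 ⊆ 0-1001,00100-
  m12 ⊆ --1100,001-00
  m15 ⊆ 001111 [E]
  m16 ⊆ -10000,0-0000
  m21 ⊆ 010101 [E]
  m25 ⊆ 0-1001 [E]
  m37 ⊆ 100101 [E]
  m42 ⊆ 1-1-10 [E]
  m44 ⊆ --1100,1-11-0
  m46 ⊆ 1-1-10,1-11-0
  m48 ⊆ -10000,11---0
  m50 ⊆ 11---0 [E]
  m52 ⊆ 11---0 [E]
  m54 ⊆ 11---0,11011-
  m56 ⊆ 11---0 [E]
  m58 ⊆ 1-1-10,11---0,11101-
  m59 ⊆ 11101- [E]
E = {0-1001, 000011, 000110, 001111, 010101, 1-1-10, 100101, 11---0, 11101-}

NO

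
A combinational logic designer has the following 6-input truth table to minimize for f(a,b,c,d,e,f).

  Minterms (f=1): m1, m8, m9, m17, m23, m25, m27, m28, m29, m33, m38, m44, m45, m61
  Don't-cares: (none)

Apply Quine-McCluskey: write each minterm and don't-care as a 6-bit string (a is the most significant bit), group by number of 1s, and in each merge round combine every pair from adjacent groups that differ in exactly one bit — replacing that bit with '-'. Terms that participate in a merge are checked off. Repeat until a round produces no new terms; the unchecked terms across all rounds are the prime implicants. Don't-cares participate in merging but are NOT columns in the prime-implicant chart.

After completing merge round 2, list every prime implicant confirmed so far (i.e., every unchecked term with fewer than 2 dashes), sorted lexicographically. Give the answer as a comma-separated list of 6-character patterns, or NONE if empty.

-00001, -11101, 00100-, 010111, 011-01, 0110-1, 01110-, 1-1101, 100110, 10110-

size-2^0 implicants → 000001(✓)  001000(✓)  001001(✓)  010001(✓)  010111  011001(✓)  011011(✓)  011100(✓)  011101(✓)  100001(✓)  100110  101100(✓)  101101(✓)  111101(✓)
size-2^1 implicants → -00001  -11101  0-0001(✓)  0-1001(✓)  00-001(✓)  00100-  01-001(✓)  011-01  0110-1  01110-  1-1101  10110-
size-2^2 implicants → 0--001
Unchecked terms (primes): -00001, -11101, 0--001, 00100-, 010111, 011-01, 0110-1, 01110-, 1-1101, 100110, 10110-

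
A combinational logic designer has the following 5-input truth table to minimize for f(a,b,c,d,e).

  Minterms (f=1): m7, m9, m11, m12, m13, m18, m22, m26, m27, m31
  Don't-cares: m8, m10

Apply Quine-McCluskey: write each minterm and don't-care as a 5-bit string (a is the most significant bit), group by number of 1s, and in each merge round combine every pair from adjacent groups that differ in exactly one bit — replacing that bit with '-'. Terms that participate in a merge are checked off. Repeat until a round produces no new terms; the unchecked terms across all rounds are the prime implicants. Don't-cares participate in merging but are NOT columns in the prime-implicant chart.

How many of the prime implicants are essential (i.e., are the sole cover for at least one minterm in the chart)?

4

Round 0: 00111 01000✓ 01001✓ 01010✓ 01011✓ 01100✓ 01101✓ 10010✓ 10110✓ 11010✓ 11011✓ 11111✓
Round 1: -1010✓ -1011✓ 01-00✓ 01-01✓ 010-0✓ 010-1✓ 0100-✓ 0101-✓ 0110-✓ 1-010 10-10 11-11 1101-✓
Round 2: -101- 01-0- 010--
PIs = {-101-, 00111, 01-0-, 010--, 1-010, 10-10, 11-11}
Coverage chart:
  m7: 00111 ←essential
  m9: 01-0-,010--
  m11: -101-,010--
  m12: 01-0- ←essential
  m13: 01-0- ←essential
  m18: 1-010,10-10
  m22: 10-10 ←essential
  m26: -101-,1-010
  m27: -101-,11-11
  m31: 11-11 ←essential
Essential: 00111, 01-0-, 10-10, 11-11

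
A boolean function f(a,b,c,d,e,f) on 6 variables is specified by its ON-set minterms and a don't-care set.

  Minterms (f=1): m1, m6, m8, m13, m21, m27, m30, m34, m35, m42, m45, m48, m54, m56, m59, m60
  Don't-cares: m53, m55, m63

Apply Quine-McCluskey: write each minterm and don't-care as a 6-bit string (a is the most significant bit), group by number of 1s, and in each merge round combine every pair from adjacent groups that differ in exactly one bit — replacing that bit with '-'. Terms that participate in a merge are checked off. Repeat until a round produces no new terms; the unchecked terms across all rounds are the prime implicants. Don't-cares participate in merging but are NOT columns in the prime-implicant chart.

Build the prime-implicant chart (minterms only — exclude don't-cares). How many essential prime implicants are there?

Round 0: 000001 000110 001000 001101✓ 010101✓ 011011✓ 011110 100010✓ 100011✓ 101010✓ 101101✓ 110000✓ 110101✓ 110110✓ 110111✓ 111000✓ 111011✓ 111100✓ 111111✓
Round 1: -01101 -10101 -11011 10-010 10001- 11-000 11-111 1101-1 11011- 111-00 111-11
PIs = {-01101, -10101, -11011, 000001, 000110, 001000, 011110, 10-010, 10001-, 11-000, 11-111, 1101-1, 11011-, 111-00, 111-11}
Coverage chart:
  m1: 000001 ←essential
  m6: 000110 ←essential
  m8: 001000 ←essential
  m13: -01101 ←essential
  m21: -10101 ←essential
  m27: -11011 ←essential
  m30: 011110 ←essential
  m34: 10-010,10001-
  m35: 10001- ←essential
  m42: 10-010 ←essential
  m45: -01101 ←essential
  m48: 11-000 ←essential
  m54: 11011- ←essential
  m56: 11-000,111-00
  m59: -11011,111-11
  m60: 111-00 ←essential
Essential: -01101, -10101, -11011, 000001, 000110, 001000, 011110, 10-010, 10001-, 11-000, 11011-, 111-00

12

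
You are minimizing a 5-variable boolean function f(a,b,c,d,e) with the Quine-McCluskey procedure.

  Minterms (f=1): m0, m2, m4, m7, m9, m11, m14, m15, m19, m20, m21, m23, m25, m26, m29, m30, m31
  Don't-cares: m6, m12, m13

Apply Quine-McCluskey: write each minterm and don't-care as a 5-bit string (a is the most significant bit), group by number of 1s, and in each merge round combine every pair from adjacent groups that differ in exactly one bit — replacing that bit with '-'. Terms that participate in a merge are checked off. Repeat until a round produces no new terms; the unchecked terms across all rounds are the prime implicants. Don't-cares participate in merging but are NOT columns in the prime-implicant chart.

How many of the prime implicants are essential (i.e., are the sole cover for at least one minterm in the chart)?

size-2^0 implicants → 00000(✓)  00010(✓)  00100(✓)  00110(✓)  00111(✓)  01001(✓)  01011(✓)  01100(✓)  01101(✓)  01110(✓)  01111(✓)  10011(✓)  10100(✓)  10101(✓)  10111(✓)  11001(✓)  11010(✓)  11101(✓)  11110(✓)  11111(✓)
size-2^1 implicants → -0100  -0111(✓)  -1001(✓)  -1101(✓)  -1110(✓)  -1111(✓)  0-100(✓)  0-110(✓)  0-111(✓)  00-00(✓)  00-10(✓)  000-0(✓)  001-0(✓)  0011-(✓)  01-01(✓)  01-11(✓)  010-1(✓)  011-0(✓)  011-1(✓)  0110-(✓)  0111-(✓)  1-101(✓)  1-111(✓)  10-11  101-1(✓)  1010-  11-01(✓)  11-10  111-1(✓)  1111-(✓)
size-2^2 implicants → --111  -1-01  -11-1  -111-  0-1-0  0-11-  00--0  01--1  011--  1-1-1
Unchecked terms (primes): --111, -0100, -1-01, -11-1, -111-, 0-1-0, 0-11-, 00--0, 01--1, 011--, 1-1-1, 10-11, 1010-, 11-10
Minterm coverage:
  m0 ⊆ 00--0 [E]
  m2 ⊆ 00--0 [E]
  m4 ⊆ -0100,0-1-0,00--0
  m7 ⊆ --111,0-11-
  m9 ⊆ -1-01,01--1
  m11 ⊆ 01--1 [E]
  m14 ⊆ -111-,0-1-0,0-11-,011--
  m15 ⊆ --111,-11-1,-111-,0-11-,01--1,011--
  m19 ⊆ 10-11 [E]
  m20 ⊆ -0100,1010-
  m21 ⊆ 1-1-1,1010-
  m23 ⊆ --111,1-1-1,10-11
  m25 ⊆ -1-01 [E]
  m26 ⊆ 11-10 [E]
  m29 ⊆ -1-01,-11-1,1-1-1
  m30 ⊆ -111-,11-10
  m31 ⊆ --111,-11-1,-111-,1-1-1
E = {-1-01, 00--0, 01--1, 10-11, 11-10}

5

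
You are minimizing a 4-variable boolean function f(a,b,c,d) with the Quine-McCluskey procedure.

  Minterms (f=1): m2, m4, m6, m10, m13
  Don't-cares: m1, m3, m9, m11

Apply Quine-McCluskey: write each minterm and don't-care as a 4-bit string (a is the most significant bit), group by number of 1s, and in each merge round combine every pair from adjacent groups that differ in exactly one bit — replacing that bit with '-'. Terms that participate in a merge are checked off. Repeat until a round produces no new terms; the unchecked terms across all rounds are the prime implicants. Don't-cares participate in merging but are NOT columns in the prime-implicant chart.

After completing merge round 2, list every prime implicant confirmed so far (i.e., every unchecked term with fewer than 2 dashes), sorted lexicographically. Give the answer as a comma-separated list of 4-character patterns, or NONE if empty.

0-10, 01-0, 1-01

Round 0: 0001✓ 0010✓ 0011✓ 0100✓ 0110✓ 1001✓ 1010✓ 1011✓ 1101✓
Round 1: -001✓ -010✓ -011✓ 0-10 00-1✓ 001-✓ 01-0 1-01 10-1✓ 101-✓
Round 2: -0-1 -01-
PIs = {-0-1, -01-, 0-10, 01-0, 1-01}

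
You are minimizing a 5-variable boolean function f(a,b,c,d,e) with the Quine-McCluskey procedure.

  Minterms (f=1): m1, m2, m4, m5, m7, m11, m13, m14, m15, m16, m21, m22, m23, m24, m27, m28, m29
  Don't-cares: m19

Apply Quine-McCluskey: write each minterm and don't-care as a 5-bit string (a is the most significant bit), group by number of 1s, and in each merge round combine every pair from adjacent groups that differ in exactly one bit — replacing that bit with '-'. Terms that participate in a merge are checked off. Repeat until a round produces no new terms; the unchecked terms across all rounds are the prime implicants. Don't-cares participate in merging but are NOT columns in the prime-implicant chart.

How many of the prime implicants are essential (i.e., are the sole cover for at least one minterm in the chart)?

6

[col 0] 00001*, 00010, 00100*, 00101*, 00111*, 01011*, 01101*, 01110*, 01111*, 10000*, 10011*, 10101*, 10110*, 10111*, 11000*, 11011*, 11100*, 11101*
[col 1] -0101*, -0111*, -1011, -1101*, 0-101*, 0-111*, 00-01, 001-1*, 0010-, 01-11, 011-1*, 0111-, 1-000, 1-011, 1-101*, 10-11, 101-1*, 1011-, 11-00, 1110-
[col 2] --101, -01-1, 0-1-1
Prime implicants: --101, -01-1, -1011, 0-1-1, 00-01, 00010, 0010-, 01-11, 0111-, 1-000, 1-011, 10-11, 1011-, 11-00, 1110-
PI chart (minterm → PIs covering it):
  1 | 00-01  (sole → essential)
  2 | 00010  (sole → essential)
  4 | 0010-  (sole → essential)
  5 | --101,-01-1,0-1-1,00-01,0010-
  7 | -01-1,0-1-1
  11 | -1011,01-11
  13 | --101,0-1-1
  14 | 0111-  (sole → essential)
  15 | 0-1-1,01-11,0111-
  16 | 1-000  (sole → essential)
  21 | --101,-01-1
  22 | 1011-  (sole → essential)
  23 | -01-1,10-11,1011-
  24 | 1-000,11-00
  27 | -1011,1-011
  28 | 11-00,1110-
  29 | --101,1110-
Essential prime implicants: 00-01, 00010, 0010-, 0111-, 1-000, 1011-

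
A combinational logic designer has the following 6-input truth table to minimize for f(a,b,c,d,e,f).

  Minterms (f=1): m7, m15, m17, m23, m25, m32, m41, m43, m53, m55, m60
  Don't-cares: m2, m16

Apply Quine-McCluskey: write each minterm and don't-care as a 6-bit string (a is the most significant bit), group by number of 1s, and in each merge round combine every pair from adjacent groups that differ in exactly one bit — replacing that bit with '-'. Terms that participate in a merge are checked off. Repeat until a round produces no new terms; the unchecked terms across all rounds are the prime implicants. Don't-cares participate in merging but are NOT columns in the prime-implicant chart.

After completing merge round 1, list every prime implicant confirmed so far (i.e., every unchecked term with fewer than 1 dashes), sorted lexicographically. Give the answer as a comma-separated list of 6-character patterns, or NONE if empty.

Round 0: 000010 000111✓ 001111✓ 010000✓ 010001✓ 010111✓ 011001✓ 100000 101001✓ 101011✓ 110101✓ 110111✓ 111100
Round 1: -10111 0-0111 00-111 01-001 01000- 1010-1 1101-1
PIs = {-10111, 0-0111, 00-111, 000010, 01-001, 01000-, 100000, 1010-1, 1101-1, 111100}

000010, 100000, 111100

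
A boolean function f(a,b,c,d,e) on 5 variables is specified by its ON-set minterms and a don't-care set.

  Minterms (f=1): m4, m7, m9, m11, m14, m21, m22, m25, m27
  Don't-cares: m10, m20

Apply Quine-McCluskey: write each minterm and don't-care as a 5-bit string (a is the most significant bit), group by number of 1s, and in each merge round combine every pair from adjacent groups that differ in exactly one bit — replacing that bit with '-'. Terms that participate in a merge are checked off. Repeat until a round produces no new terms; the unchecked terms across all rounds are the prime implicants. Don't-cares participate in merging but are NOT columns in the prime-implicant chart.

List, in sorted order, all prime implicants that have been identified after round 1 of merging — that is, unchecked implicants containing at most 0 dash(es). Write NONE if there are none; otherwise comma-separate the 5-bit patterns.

size-2^0 implicants → 00100(✓)  00111  01001(✓)  01010(✓)  01011(✓)  01110(✓)  10100(✓)  10101(✓)  10110(✓)  11001(✓)  11011(✓)
size-2^1 implicants → -0100  -1001(✓)  -1011(✓)  01-10  010-1(✓)  0101-  101-0  1010-  110-1(✓)
size-2^2 implicants → -10-1
Unchecked terms (primes): -0100, -10-1, 00111, 01-10, 0101-, 101-0, 1010-

00111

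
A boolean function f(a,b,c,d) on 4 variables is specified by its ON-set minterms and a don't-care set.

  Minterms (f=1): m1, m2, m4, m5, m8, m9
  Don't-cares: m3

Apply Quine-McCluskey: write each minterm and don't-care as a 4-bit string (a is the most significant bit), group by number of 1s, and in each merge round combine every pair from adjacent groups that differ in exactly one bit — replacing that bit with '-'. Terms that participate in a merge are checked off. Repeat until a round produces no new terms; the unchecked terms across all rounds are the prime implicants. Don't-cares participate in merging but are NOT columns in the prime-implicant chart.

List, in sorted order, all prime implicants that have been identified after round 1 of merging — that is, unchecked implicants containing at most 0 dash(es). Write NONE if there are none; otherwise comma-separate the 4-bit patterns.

NONE

Round 0: 0001✓ 0010✓ 0011✓ 0100✓ 0101✓ 1000✓ 1001✓
Round 1: -001 0-01 00-1 001- 010- 100-
PIs = {-001, 0-01, 00-1, 001-, 010-, 100-}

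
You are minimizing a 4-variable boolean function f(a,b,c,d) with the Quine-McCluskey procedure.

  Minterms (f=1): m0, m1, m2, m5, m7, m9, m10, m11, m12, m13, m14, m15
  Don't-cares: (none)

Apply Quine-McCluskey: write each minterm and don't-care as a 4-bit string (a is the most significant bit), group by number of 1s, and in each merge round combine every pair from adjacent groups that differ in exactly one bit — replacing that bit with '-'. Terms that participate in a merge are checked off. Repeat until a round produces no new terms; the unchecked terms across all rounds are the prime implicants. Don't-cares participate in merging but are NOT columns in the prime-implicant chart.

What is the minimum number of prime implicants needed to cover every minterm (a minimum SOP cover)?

Round 0: 0000✓ 0001✓ 0010✓ 0101✓ 0111✓ 1001✓ 1010✓ 1011✓ 1100✓ 1101✓ 1110✓ 1111✓
Round 1: -001✓ -010 -101✓ -111✓ 0-01✓ 00-0 000- 01-1✓ 1-01✓ 1-10✓ 1-11✓ 10-1✓ 101-✓ 11-0✓ 11-1✓ 110-✓ 111-✓
Round 2: --01 -1-1 1--1 1-1- 11--
PIs = {--01, -010, -1-1, 00-0, 000-, 1--1, 1-1-, 11--}
Coverage chart:
  m0: 00-0,000-
  m1: --01,000-
  m2: -010,00-0
  m5: --01,-1-1
  m7: -1-1 ←essential
  m9: --01,1--1
  m10: -010,1-1-
  m11: 1--1,1-1-
  m12: 11-- ←essential
  m13: --01,-1-1,1--1,11--
  m14: 1-1-,11--
  m15: -1-1,1--1,1-1-,11--
Essential: -1-1, 11--
Petrick residual → --01, 00-0, 1-1-
Min cover (5 terms): c'd + bd + a'b'd' + ac + ab

5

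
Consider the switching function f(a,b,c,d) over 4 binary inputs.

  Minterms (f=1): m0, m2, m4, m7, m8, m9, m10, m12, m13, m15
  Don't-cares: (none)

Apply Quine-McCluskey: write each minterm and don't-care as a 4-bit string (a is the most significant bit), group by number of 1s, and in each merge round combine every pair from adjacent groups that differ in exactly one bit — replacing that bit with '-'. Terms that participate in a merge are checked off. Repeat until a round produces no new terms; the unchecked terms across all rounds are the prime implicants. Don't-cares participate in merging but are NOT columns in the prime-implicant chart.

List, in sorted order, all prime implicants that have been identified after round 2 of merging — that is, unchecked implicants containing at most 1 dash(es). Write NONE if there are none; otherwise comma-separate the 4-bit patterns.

-111, 11-1

Round 0: 0000✓ 0010✓ 0100✓ 0111✓ 1000✓ 1001✓ 1010✓ 1100✓ 1101✓ 1111✓
Round 1: -000✓ -010✓ -100✓ -111 0-00✓ 00-0✓ 1-00✓ 1-01✓ 10-0✓ 100-✓ 11-1 110-✓
Round 2: --00 -0-0 1-0-
PIs = {--00, -0-0, -111, 1-0-, 11-1}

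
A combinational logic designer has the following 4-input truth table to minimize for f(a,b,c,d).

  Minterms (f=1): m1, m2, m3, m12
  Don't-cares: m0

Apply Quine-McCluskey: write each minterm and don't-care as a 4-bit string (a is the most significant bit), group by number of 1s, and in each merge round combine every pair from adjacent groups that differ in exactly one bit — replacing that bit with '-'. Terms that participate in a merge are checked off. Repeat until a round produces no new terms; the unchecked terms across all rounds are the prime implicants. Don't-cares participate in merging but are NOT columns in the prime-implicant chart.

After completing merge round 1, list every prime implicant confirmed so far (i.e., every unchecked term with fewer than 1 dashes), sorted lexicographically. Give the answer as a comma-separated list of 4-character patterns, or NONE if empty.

Round 0: 0000✓ 0001✓ 0010✓ 0011✓ 1100
Round 1: 00-0✓ 00-1✓ 000-✓ 001-✓
Round 2: 00--
PIs = {00--, 1100}

1100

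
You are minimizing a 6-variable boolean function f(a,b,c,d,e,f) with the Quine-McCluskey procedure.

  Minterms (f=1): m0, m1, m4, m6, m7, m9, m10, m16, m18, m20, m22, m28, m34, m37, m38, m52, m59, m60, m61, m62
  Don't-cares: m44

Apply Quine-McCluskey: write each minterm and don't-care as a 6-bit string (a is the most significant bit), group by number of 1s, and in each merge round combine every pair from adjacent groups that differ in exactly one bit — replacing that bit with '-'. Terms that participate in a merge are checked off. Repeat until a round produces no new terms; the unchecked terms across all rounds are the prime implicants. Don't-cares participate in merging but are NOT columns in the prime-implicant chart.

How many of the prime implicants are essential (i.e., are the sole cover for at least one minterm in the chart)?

10

Round 0: 000000✓ 000001✓ 000100✓ 000110✓ 000111✓ 001001✓ 001010 010000✓ 010010✓ 010100✓ 010110✓ 011100✓ 100010✓ 100101 100110✓ 101100✓ 110100✓ 111011 111100✓ 111101✓ 111110✓
Round 1: -00110 -10100✓ -11100✓ 0-0000✓ 0-0100✓ 0-0110✓ 00-001 000-00✓ 00000- 0001-0✓ 00011- 01-100✓ 010-00✓ 010-10✓ 0100-0✓ 0101-0✓ 1-1100 100-10 11-100✓ 1111-0 11110-
Round 2: -1-100 0-0-00 0-01-0 010--0
PIs = {-00110, -1-100, 0-0-00, 0-01-0, 00-001, 00000-, 00011-, 001010, 010--0, 1-1100, 100-10, 100101, 111011, 1111-0, 11110-}
Coverage chart:
  m0: 0-0-00,00000-
  m1: 00-001,00000-
  m4: 0-0-00,0-01-0
  m6: -00110,0-01-0,00011-
  m7: 00011- ←essential
  m9: 00-001 ←essential
  m10: 001010 ←essential
  m16: 0-0-00,010--0
  m18: 010--0 ←essential
  m20: -1-100,0-0-00,0-01-0,010--0
  m22: 0-01-0,010--0
  m28: -1-100 ←essential
  m34: 100-10 ←essential
  m37: 100101 ←essential
  m38: -00110,100-10
  m52: -1-100 ←essential
  m59: 111011 ←essential
  m60: -1-100,1-1100,1111-0,11110-
  m61: 11110- ←essential
  m62: 1111-0 ←essential
Essential: -1-100, 00-001, 00011-, 001010, 010--0, 100-10, 100101, 111011, 1111-0, 11110-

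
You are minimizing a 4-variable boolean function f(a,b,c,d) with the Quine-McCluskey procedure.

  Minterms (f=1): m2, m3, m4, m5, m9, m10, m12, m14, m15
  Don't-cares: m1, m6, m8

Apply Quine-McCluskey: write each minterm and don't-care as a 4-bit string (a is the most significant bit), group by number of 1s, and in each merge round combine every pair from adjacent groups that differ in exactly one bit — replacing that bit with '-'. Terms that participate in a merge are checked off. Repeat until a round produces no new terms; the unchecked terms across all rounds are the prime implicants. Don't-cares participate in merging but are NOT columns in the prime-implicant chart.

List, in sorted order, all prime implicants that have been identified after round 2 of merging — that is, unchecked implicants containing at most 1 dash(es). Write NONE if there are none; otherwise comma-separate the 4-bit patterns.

-001, 0-01, 00-1, 001-, 010-, 100-, 111-

[col 0] 0001*, 0010*, 0011*, 0100*, 0101*, 0110*, 1000*, 1001*, 1010*, 1100*, 1110*, 1111*
[col 1] -001, -010*, -100*, -110*, 0-01, 0-10*, 00-1, 001-, 01-0*, 010-, 1-00*, 1-10*, 10-0*, 100-, 11-0*, 111-
[col 2] --10, -1-0, 1--0
Prime implicants: --10, -001, -1-0, 0-01, 00-1, 001-, 010-, 1--0, 100-, 111-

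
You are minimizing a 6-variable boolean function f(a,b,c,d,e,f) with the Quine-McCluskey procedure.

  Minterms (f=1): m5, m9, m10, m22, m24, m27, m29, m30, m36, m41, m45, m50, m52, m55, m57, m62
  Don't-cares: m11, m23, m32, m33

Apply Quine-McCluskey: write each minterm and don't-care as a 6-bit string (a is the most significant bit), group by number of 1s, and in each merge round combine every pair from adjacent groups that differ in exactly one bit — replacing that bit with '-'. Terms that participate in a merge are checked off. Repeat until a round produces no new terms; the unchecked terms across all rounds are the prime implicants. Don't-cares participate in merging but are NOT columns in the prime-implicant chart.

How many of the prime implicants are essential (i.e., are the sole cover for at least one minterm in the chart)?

11

Round 0: 000101 001001✓ 001010✓ 001011✓ 010110✓ 010111✓ 011000 011011✓ 011101 011110✓ 100000✓ 100001✓ 100100✓ 101001✓ 101101✓ 110010 110100✓ 110111✓ 111001✓ 111110✓
Round 1: -01001 -10111 -11110 0-1011 0010-1 00101- 01-110 01011- 1-0100 1-1001 10-001 100-00 10000- 101-01
PIs = {-01001, -10111, -11110, 0-1011, 000101, 0010-1, 00101-, 01-110, 01011-, 011000, 011101, 1-0100, 1-1001, 10-001, 100-00, 10000-, 101-01, 110010}
Coverage chart:
  m5: 000101 ←essential
  m9: -01001,0010-1
  m10: 00101- ←essential
  m22: 01-110,01011-
  m24: 011000 ←essential
  m27: 0-1011 ←essential
  m29: 011101 ←essential
  m30: -11110,01-110
  m36: 1-0100,100-00
  m41: -01001,1-1001,10-001,101-01
  m45: 101-01 ←essential
  m50: 110010 ←essential
  m52: 1-0100 ←essential
  m55: -10111 ←essential
  m57: 1-1001 ←essential
  m62: -11110 ←essential
Essential: -10111, -11110, 0-1011, 000101, 00101-, 011000, 011101, 1-0100, 1-1001, 101-01, 110010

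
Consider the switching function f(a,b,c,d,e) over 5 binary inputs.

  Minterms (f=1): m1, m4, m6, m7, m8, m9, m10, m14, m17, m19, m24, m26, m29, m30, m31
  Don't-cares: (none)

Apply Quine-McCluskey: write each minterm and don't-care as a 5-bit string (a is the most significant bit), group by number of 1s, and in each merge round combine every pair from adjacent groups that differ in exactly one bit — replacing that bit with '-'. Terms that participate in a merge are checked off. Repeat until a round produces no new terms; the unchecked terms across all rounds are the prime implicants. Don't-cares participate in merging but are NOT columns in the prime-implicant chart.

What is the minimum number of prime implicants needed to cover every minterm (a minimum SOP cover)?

[col 0] 00001*, 00100*, 00110*, 00111*, 01000*, 01001*, 01010*, 01110*, 10001*, 10011*, 11000*, 11010*, 11101*, 11110*, 11111*
[col 1] -0001, -1000*, -1010*, -1110*, 0-001, 0-110, 001-0, 0011-, 01-10*, 010-0*, 0100-, 100-1, 11-10*, 110-0*, 111-1, 1111-
[col 2] -1-10, -10-0
Prime implicants: -0001, -1-10, -10-0, 0-001, 0-110, 001-0, 0011-, 0100-, 100-1, 111-1, 1111-
PI chart (minterm → PIs covering it):
  1 | -0001,0-001
  4 | 001-0  (sole → essential)
  6 | 0-110,001-0,0011-
  7 | 0011-  (sole → essential)
  8 | -10-0,0100-
  9 | 0-001,0100-
  10 | -1-10,-10-0
  14 | -1-10,0-110
  17 | -0001,100-1
  19 | 100-1  (sole → essential)
  24 | -10-0  (sole → essential)
  26 | -1-10,-10-0
  29 | 111-1  (sole → essential)
  30 | -1-10,1111-
  31 | 111-1,1111-
Essential prime implicants: -10-0, 001-0, 0011-, 100-1, 111-1
Petrick residual → -1-10, 0-001
Minimum SOP uses 7 PIs: bde' + bc'e' + a'c'd'e + a'b'ce' + a'b'cd + ab'c'e + abce

7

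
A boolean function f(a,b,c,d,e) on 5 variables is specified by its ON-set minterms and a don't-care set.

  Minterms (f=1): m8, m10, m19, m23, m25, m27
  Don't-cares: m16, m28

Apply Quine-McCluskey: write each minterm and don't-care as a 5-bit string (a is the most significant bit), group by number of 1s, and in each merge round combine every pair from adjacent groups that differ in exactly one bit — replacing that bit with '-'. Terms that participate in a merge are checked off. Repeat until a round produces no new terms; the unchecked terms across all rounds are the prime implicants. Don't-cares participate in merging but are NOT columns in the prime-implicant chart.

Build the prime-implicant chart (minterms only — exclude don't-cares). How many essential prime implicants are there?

size-2^0 implicants → 01000(✓)  01010(✓)  10000  10011(✓)  10111(✓)  11001(✓)  11011(✓)  11100
size-2^1 implicants → 010-0  1-011  10-11  110-1
Unchecked terms (primes): 010-0, 1-011, 10-11, 10000, 110-1, 11100
Minterm coverage:
  m8 ⊆ 010-0 [E]
  m10 ⊆ 010-0 [E]
  m19 ⊆ 1-011,10-11
  m23 ⊆ 10-11 [E]
  m25 ⊆ 110-1 [E]
  m27 ⊆ 1-011,110-1
E = {010-0, 10-11, 110-1}

3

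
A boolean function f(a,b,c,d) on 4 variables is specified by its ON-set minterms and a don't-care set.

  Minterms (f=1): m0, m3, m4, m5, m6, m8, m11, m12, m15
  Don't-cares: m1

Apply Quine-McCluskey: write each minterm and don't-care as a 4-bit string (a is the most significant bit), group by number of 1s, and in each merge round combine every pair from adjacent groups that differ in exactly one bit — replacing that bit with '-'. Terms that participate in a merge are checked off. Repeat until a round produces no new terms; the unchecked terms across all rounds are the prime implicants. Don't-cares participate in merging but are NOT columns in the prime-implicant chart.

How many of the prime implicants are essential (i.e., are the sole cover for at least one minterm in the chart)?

4

Round 0: 0000✓ 0001✓ 0011✓ 0100✓ 0101✓ 0110✓ 1000✓ 1011✓ 1100✓ 1111✓
Round 1: -000✓ -011 -100✓ 0-00✓ 0-01✓ 00-1 000-✓ 01-0 010-✓ 1-00✓ 1-11
Round 2: --00 0-0-
PIs = {--00, -011, 0-0-, 00-1, 01-0, 1-11}
Coverage chart:
  m0: --00,0-0-
  m3: -011,00-1
  m4: --00,0-0-,01-0
  m5: 0-0- ←essential
  m6: 01-0 ←essential
  m8: --00 ←essential
  m11: -011,1-11
  m12: --00 ←essential
  m15: 1-11 ←essential
Essential: --00, 0-0-, 01-0, 1-11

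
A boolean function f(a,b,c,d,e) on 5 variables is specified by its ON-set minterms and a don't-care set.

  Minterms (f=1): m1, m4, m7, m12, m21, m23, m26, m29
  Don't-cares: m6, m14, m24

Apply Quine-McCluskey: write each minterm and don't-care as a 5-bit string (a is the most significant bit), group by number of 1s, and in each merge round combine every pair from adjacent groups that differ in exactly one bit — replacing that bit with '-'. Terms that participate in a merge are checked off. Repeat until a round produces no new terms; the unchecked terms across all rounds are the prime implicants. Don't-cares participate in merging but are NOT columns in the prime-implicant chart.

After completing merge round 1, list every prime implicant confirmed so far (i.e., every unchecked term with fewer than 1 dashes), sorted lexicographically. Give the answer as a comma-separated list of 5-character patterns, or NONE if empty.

size-2^0 implicants → 00001  00100(✓)  00110(✓)  00111(✓)  01100(✓)  01110(✓)  10101(✓)  10111(✓)  11000(✓)  11010(✓)  11101(✓)
size-2^1 implicants → -0111  0-100(✓)  0-110(✓)  001-0(✓)  0011-  011-0(✓)  1-101  101-1  110-0
size-2^2 implicants → 0-1-0
Unchecked terms (primes): -0111, 0-1-0, 00001, 0011-, 1-101, 101-1, 110-0

00001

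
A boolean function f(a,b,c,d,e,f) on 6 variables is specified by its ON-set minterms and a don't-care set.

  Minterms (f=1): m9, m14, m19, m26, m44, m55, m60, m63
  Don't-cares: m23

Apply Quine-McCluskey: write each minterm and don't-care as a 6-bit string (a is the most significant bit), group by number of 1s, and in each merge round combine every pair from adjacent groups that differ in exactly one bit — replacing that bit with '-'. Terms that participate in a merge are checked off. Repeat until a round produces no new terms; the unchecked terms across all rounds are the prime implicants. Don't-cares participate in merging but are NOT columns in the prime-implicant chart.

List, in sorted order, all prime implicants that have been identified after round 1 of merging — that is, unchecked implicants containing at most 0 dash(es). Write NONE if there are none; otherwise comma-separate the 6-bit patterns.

001001, 001110, 011010

Round 0: 001001 001110 010011✓ 010111✓ 011010 101100✓ 110111✓ 111100✓ 111111✓
Round 1: -10111 010-11 1-1100 11-111
PIs = {-10111, 001001, 001110, 010-11, 011010, 1-1100, 11-111}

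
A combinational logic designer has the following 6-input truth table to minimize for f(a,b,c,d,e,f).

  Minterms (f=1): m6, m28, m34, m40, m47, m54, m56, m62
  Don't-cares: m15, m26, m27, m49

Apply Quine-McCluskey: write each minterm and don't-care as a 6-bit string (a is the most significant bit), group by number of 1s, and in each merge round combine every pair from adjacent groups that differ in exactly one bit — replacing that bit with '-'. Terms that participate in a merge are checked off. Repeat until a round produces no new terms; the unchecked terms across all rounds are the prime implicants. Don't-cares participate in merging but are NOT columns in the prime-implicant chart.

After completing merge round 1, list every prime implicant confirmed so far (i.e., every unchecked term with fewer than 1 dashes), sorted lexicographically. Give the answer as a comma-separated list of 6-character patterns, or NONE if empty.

size-2^0 implicants → 000110  001111(✓)  011010(✓)  011011(✓)  011100  100010  101000(✓)  101111(✓)  110001  110110(✓)  111000(✓)  111110(✓)
size-2^1 implicants → -01111  01101-  1-1000  11-110
Unchecked terms (primes): -01111, 000110, 01101-, 011100, 1-1000, 100010, 11-110, 110001

000110, 011100, 100010, 110001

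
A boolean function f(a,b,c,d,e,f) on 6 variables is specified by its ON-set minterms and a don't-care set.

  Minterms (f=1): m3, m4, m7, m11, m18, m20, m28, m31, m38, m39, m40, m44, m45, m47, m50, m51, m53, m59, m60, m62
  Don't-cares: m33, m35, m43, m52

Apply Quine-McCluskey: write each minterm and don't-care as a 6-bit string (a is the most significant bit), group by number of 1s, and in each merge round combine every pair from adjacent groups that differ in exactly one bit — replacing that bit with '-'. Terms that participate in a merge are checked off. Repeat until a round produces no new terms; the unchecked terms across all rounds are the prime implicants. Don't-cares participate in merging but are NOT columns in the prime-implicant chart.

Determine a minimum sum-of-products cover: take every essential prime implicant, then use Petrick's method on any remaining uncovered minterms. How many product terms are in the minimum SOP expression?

Round 0: 000011✓ 000100✓ 000111✓ 001011✓ 010010✓ 010100✓ 011100✓ 011111 100001✓ 100011✓ 100110✓ 100111✓ 101000✓ 101011✓ 101100✓ 101101✓ 101111✓ 110010✓ 110011✓ 110100✓ 110101✓ 111011✓ 111100✓ 111110✓
Round 1: -00011✓ -00111✓ -01011✓ -10010 -10100✓ -11100✓ 0-0100 00-011✓ 000-11✓ 01-100✓ 1-0011✓ 1-1011✓ 1-1100 10-011✓ 10-111✓ 100-11✓ 1000-1 10011- 101-00 101-11✓ 1011-1 10110- 11-011✓ 11-100✓ 11001- 11010- 1111-0
Round 2: -0-011 -00-11 -1-100 1--011 10--11
PIs = {-0-011, -00-11, -1-100, -10010, 0-0100, 011111, 1--011, 1-1100, 10--11, 1000-1, 10011-, 101-00, 1011-1, 10110-, 11001-, 11010-, 1111-0}
Coverage chart:
  m3: -0-011,-00-11
  m4: 0-0100 ←essential
  m7: -00-11 ←essential
  m11: -0-011 ←essential
  m18: -10010 ←essential
  m20: -1-100,0-0100
  m28: -1-100 ←essential
  m31: 011111 ←essential
  m38: 10011- ←essential
  m39: -00-11,10--11,10011-
  m40: 101-00 ←essential
  m44: 1-1100,101-00,10110-
  m45: 1011-1,10110-
  m47: 10--11,1011-1
  m50: -10010,11001-
  m51: 1--011,11001-
  m53: 11010- ←essential
  m59: 1--011 ←essential
  m60: -1-100,1-1100,1111-0
  m62: 1111-0 ←essential
Essential: -0-011, -00-11, -1-100, -10010, 0-0100, 011111, 1--011, 10011-, 101-00, 11010-, 1111-0
Petrick residual → 1011-1
Min cover (12 terms): b'd'ef + b'c'ef + bde'f' + bc'd'ef' + a'c'de'f' + a'bcdef + ad'ef + ab'c'de + ab'ce'f' + ab'cdf + abc'de' + abcdf'

12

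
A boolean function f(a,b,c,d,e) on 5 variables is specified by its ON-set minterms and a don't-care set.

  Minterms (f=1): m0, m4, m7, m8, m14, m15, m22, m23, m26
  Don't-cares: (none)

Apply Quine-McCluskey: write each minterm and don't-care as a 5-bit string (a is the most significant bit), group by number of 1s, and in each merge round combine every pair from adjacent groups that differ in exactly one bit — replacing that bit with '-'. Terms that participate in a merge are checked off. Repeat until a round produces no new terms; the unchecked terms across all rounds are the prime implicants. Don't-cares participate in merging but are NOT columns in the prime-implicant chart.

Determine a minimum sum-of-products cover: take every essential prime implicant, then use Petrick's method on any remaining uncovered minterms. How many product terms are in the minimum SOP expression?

6

size-2^0 implicants → 00000(✓)  00100(✓)  00111(✓)  01000(✓)  01110(✓)  01111(✓)  10110(✓)  10111(✓)  11010
size-2^1 implicants → -0111  0-000  0-111  00-00  0111-  1011-
Unchecked terms (primes): -0111, 0-000, 0-111, 00-00, 0111-, 1011-, 11010
Minterm coverage:
  m0 ⊆ 0-000,00-00
  m4 ⊆ 00-00 [E]
  m7 ⊆ -0111,0-111
  m8 ⊆ 0-000 [E]
  m14 ⊆ 0111- [E]
  m15 ⊆ 0-111,0111-
  m22 ⊆ 1011- [E]
  m23 ⊆ -0111,1011-
  m26 ⊆ 11010 [E]
E = {0-000, 00-00, 0111-, 1011-, 11010}
Petrick residual → -0111
Cover = b'cde + a'c'd'e' + a'b'd'e' + a'bcd + ab'cd + abc'de'  |cover|=6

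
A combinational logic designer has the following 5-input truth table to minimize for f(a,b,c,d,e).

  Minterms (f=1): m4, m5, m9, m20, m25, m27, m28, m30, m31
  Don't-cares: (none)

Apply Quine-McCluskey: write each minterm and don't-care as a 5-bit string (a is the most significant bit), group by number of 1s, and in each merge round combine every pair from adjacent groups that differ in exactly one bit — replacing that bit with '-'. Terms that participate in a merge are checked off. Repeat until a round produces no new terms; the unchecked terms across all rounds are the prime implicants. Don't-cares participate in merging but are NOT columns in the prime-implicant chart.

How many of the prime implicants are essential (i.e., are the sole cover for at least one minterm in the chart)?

Round 0: 00100✓ 00101✓ 01001✓ 10100✓ 11001✓ 11011✓ 11100✓ 11110✓ 11111✓
Round 1: -0100 -1001 0010- 1-100 11-11 110-1 111-0 1111-
PIs = {-0100, -1001, 0010-, 1-100, 11-11, 110-1, 111-0, 1111-}
Coverage chart:
  m4: -0100,0010-
  m5: 0010- ←essential
  m9: -1001 ←essential
  m20: -0100,1-100
  m25: -1001,110-1
  m27: 11-11,110-1
  m28: 1-100,111-0
  m30: 111-0,1111-
  m31: 11-11,1111-
Essential: -1001, 0010-

2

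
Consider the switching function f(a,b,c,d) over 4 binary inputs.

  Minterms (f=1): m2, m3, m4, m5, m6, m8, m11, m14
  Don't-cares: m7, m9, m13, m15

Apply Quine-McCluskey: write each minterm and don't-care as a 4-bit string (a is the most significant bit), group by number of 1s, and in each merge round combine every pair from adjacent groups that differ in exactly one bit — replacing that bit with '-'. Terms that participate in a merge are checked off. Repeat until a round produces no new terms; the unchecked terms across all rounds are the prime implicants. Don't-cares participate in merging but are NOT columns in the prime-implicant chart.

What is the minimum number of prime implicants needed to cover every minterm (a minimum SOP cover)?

size-2^0 implicants → 0010(✓)  0011(✓)  0100(✓)  0101(✓)  0110(✓)  0111(✓)  1000(✓)  1001(✓)  1011(✓)  1101(✓)  1110(✓)  1111(✓)
size-2^1 implicants → -011(✓)  -101(✓)  -110(✓)  -111(✓)  0-10(✓)  0-11(✓)  001-(✓)  01-0(✓)  01-1(✓)  010-(✓)  011-(✓)  1-01(✓)  1-11(✓)  10-1(✓)  100-  11-1(✓)  111-(✓)
size-2^2 implicants → --11  -1-1  -11-  0-1-  01--  1--1
Unchecked terms (primes): --11, -1-1, -11-, 0-1-, 01--, 1--1, 100-
Minterm coverage:
  m2 ⊆ 0-1- [E]
  m3 ⊆ --11,0-1-
  m4 ⊆ 01-- [E]
  m5 ⊆ -1-1,01--
  m6 ⊆ -11-,0-1-,01--
  m8 ⊆ 100- [E]
  m11 ⊆ --11,1--1
  m14 ⊆ -11- [E]
E = {-11-, 0-1-, 01--, 100-}
Petrick residual → --11
Cover = cd + bc + a'c + a'b + ab'c'  |cover|=5

5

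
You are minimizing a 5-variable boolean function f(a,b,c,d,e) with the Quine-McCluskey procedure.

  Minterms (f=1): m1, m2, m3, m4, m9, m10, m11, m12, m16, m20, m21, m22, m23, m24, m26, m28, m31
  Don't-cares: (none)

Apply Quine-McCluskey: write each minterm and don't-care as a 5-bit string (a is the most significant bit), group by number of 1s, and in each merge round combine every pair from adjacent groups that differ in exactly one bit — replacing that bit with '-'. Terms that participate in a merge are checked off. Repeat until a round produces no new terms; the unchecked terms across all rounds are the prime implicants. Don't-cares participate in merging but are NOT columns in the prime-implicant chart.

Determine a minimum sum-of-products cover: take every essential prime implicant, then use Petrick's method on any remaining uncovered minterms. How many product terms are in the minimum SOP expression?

7

Round 0: 00001✓ 00010✓ 00011✓ 00100✓ 01001✓ 01010✓ 01011✓ 01100✓ 10000✓ 10100✓ 10101✓ 10110✓ 10111✓ 11000✓ 11010✓ 11100✓ 11111✓
Round 1: -0100✓ -1010 -1100✓ 0-001✓ 0-010✓ 0-011✓ 0-100✓ 000-1✓ 0001-✓ 010-1✓ 0101-✓ 1-000✓ 1-100✓ 1-111 10-00✓ 101-0✓ 101-1✓ 1010-✓ 1011-✓ 11-00✓ 110-0
Round 2: --100 0-0-1 0-01- 1--00 101--
PIs = {--100, -1010, 0-0-1, 0-01-, 1--00, 1-111, 101--, 110-0}
Coverage chart:
  m1: 0-0-1 ←essential
  m2: 0-01- ←essential
  m3: 0-0-1,0-01-
  m4: --100 ←essential
  m9: 0-0-1 ←essential
  m10: -1010,0-01-
  m11: 0-0-1,0-01-
  m12: --100 ←essential
  m16: 1--00 ←essential
  m20: --100,1--00,101--
  m21: 101-- ←essential
  m22: 101-- ←essential
  m23: 1-111,101--
  m24: 1--00,110-0
  m26: -1010,110-0
  m28: --100,1--00
  m31: 1-111 ←essential
Essential: --100, 0-0-1, 0-01-, 1--00, 1-111, 101--
Petrick residual → -1010
Min cover (7 terms): cd'e' + bc'de' + a'c'e + a'c'd + ad'e' + acde + ab'c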